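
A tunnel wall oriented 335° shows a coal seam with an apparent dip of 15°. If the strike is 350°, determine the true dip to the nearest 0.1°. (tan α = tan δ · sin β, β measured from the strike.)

46.0°

The section is 15° from the strike.
tan(true dip) = tan 15° / sin 15° = 1.0353
δ = arctan(1.0353) = 45.99°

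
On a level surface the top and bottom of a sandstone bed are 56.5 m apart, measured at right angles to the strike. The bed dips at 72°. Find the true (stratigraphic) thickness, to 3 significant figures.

53.7 m

True thickness t = w · sin(dip) = 56.5 × sin 72°
t = 56.5 × 0.9511 = 53.735 m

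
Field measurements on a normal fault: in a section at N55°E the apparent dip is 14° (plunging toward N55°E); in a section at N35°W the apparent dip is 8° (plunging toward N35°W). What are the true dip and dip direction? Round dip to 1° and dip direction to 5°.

true dip 16°, dip direction 025°

Represent each trace as a vector plunging at its apparent dip toward its trend (east-north-up frame): v₁ = (0.795, 0.557, -0.242), v₂ = (-0.568, 0.811, -0.139).
n = v₁ × v₂ = (0.119, 0.248, 0.961) (taken with n_z > 0).
True dip = arccos(n_z / |n|) = arccos(0.9614) = 16.0°.
Dip direction = atan2(0.119, 0.248) = 26° (azimuth of n's horizontal projection).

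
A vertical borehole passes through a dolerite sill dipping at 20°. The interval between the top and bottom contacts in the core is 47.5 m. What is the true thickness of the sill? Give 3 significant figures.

True thickness t = h · cos(dip) = 47.5 × cos 20°
t = 47.5 × 0.9397 = 44.635 m

44.6 m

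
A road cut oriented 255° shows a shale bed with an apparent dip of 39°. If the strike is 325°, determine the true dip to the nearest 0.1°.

The section is 70° from the strike.
tan δ = tan α / sin β = tan 39° / sin 70° = 0.8098 / 0.9397 = 0.8618
true dip = arctan 0.8618 = 40.75°

40.8°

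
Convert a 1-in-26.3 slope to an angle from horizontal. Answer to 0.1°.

tan θ = 1/26.3 = 0.0380
θ = arctan(0.0380) = 2.18°

2.2°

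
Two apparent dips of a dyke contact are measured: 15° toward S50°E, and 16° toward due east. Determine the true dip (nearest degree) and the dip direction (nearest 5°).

The two traces are lines in the plane: v₁ = (sin 130°·cos 15°, cos 130°·cos 15°, −sin 15°), v₂ = (sin 90°·cos 16°, cos 90°·cos 16°, −sin 16°).
n = v₁ × v₂ = (0.171, -0.045, 0.597) (taken with n_z > 0).
True dip = arccos(n_z / |n|) = arccos(0.9588) = 16.5°.
The horizontal component of n points toward azimuth atan2(n_x, n_y) = 105°, the dip direction.

true dip 17°, dip direction 105°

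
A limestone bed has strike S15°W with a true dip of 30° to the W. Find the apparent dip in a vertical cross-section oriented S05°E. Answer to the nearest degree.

The strike is S15°W and the section trends S05°E; the acute angle between them is β = 20°.
tan α = tan 30° × sin 20° = 0.5774 × 0.3420 = 0.1975
apparent dip = arctan 0.1975 = 11.17°

11°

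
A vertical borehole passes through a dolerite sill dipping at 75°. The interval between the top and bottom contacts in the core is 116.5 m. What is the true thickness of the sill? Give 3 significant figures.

30.2 m

True thickness t = h · cos(dip) = 116.5 × cos 75°
t = 116.5 × 0.2588 = 30.152 m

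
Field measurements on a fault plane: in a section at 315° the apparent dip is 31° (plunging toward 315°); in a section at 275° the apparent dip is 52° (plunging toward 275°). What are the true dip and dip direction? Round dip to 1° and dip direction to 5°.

The two traces are lines in the plane: v₁ = (sin 315°·cos 31°, cos 315°·cos 31°, −sin 31°), v₂ = (sin 275°·cos 52°, cos 275°·cos 52°, −sin 52°).
The plane normal is n = v₁ × v₂ ∝ (-0.450, -0.162, 0.339).
tan δ = √(n_x²+n_y²)/n_z = 0.478/0.339, so δ = 54.6°.
Dip direction = atan2(-0.450, -0.162) = 250° (azimuth of n's horizontal projection).

true dip 55°, dip direction 250°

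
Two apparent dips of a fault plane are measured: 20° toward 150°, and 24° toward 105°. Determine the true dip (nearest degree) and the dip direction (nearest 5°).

Represent each trace as a vector plunging at its apparent dip toward its trend (east-north-up frame): v₁ = (0.470, -0.814, -0.342), v₂ = (0.882, -0.236, -0.407).
The plane normal is n = v₁ × v₂ ∝ (0.250, -0.111, 0.607).
Dip δ = arctan(|n_h|/n_z) = arctan(0.274/0.607) = 24.3°.
The horizontal component of n points toward azimuth atan2(n_x, n_y) = 114°, the dip direction.

true dip 24°, dip direction 115°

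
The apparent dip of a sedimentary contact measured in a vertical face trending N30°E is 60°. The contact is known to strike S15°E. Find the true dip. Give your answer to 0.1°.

67.8°

β = acute angle between strike S15°E and section N30°E = 45°.
tan(true dip) = tan 60° / sin 45° = 2.4495
true dip = arctan 2.4495 = 67.79°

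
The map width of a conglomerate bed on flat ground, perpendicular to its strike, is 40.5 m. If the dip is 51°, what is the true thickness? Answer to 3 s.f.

True thickness t = w · sin(dip) = 40.5 × sin 51°
t = 40.5 × 0.7771 = 31.474 m

31.5 m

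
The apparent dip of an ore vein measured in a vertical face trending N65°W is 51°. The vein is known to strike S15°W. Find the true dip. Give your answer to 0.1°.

β = acute angle between strike S15°W and section N65°W = 80°.
tan δ = tan α / sin β = tan 51° / sin 80° = 1.2349 / 0.9848 = 1.2539
true dip = arctan 1.2539 = 51.43°

51.4°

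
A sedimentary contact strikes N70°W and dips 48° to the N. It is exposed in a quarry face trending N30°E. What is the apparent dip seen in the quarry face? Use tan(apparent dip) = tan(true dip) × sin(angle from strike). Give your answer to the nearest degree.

The section lies 80° from the strike.
tan(apparent dip) = tan 48° · sin 80° = 1.0937
α = arctan(1.0937) = 47.56°

48°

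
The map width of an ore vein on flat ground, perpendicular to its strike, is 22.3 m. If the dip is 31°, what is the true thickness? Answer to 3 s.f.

11.5 m

True thickness t = w · sin(dip) = 22.3 × sin 31°
t = 22.3 × 0.5150 = 11.485 m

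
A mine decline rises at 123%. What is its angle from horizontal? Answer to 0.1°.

tan θ = 123/100 = 1.2300
θ = arctan(1.2300) = 50.89°

50.9°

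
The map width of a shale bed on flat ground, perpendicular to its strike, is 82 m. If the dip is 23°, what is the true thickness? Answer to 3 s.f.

True thickness t = w · sin(dip) = 82 × sin 23°
t = 82 × 0.3907 = 32.040 m

32.0 m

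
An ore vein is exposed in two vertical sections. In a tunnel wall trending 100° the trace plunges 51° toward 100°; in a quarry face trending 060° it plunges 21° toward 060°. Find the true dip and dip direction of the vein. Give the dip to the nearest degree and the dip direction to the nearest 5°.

Represent each trace as a vector plunging at its apparent dip toward its trend (east-north-up frame): v₁ = (0.620, -0.109, -0.777), v₂ = (0.809, 0.467, -0.358).
Cross product v₁ × v₂ gives the pole to the plane: n ∝ (0.402, -0.406, 0.378).
True dip = arccos(n_z / |n|) = arccos(0.5513) = 56.5°.
Dip direction = atan2(0.402, -0.406) = 135° (azimuth of n's horizontal projection).

true dip 57°, dip direction 135°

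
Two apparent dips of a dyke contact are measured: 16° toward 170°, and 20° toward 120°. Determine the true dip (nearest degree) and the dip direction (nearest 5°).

true dip 20°, dip direction 130°

The two traces are lines in the plane: v₁ = (sin 170°·cos 16°, cos 170°·cos 16°, −sin 16°), v₂ = (sin 120°·cos 20°, cos 120°·cos 20°, −sin 20°).
The plane normal is n = v₁ × v₂ ∝ (0.194, -0.167, 0.692).
True dip = arccos(n_z / |n|) = arccos(0.9377) = 20.3°.
Dip direction = atan2(0.194, -0.167) = 131° (azimuth of n's horizontal projection).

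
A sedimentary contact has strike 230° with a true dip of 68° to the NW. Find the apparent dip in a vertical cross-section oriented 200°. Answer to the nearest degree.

51°

The strike is 230° and the section trends 200°; the acute angle between them is β = 30°.
tan α = tan 68° × sin 30° = 2.4751 × 0.5000 = 1.2375
α = arctan(1.2375) = 51.06°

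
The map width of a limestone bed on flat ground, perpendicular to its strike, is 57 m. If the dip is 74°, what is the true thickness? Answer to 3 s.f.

54.8 m

True thickness t = w · sin(dip) = 57 × sin 74°
t = 57 × 0.9613 = 54.792 m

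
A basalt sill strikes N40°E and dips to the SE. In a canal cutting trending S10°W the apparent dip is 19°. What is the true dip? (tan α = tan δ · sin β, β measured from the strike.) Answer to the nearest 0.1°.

The section is 30° from the strike.
tan δ = tan α / sin β = tan 19° / sin 30° = 0.3443 / 0.5000 = 0.6887
δ = arctan(0.6887) = 34.55°

34.6°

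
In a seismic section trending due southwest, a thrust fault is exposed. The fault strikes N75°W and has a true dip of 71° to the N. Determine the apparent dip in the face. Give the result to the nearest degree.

68°

The section lies 60° from the strike.
tan(apparent dip) = tan 71° · sin 60° = 2.5151
α = arctan(2.5151) = 68.32°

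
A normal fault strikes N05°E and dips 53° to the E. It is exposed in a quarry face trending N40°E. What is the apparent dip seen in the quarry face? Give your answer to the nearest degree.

37°

Angle between strike (N05°E) and section (N40°E): β = 35°.
tan(apparent dip) = tan 53° · sin 35° = 0.7612
apparent dip = arctan 0.7612 = 37.28°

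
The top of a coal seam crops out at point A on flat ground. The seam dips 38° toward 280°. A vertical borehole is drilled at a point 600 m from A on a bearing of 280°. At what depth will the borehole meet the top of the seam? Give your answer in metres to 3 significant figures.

469 m

The hole is directly down-dip from the outcrop, so the down-dip offset is 600 m.
Depth = down-dip offset × tan(dip) = 600.00 × tan 38° = 600.00 × 0.7813
Depth = 468.77 m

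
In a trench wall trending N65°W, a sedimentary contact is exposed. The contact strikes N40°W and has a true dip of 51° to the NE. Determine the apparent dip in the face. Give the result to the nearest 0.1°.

27.6°

The strike is N40°W and the section trends N65°W; the acute angle between them is β = 25°.
tan(apparent dip) = tan 51° · sin 25° = 0.5219
apparent dip = arctan 0.5219 = 27.56°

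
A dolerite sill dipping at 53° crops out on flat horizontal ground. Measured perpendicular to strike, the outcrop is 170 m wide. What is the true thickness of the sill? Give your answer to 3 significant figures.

True thickness t = w · sin(dip) = 170 × sin 53°
t = 170 × 0.7986 = 135.768 m

136 m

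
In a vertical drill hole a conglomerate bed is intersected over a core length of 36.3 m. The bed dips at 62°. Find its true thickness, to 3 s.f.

17.0 m

True thickness t = h · cos(dip) = 36.3 × cos 62°
t = 36.3 × 0.4695 = 17.042 m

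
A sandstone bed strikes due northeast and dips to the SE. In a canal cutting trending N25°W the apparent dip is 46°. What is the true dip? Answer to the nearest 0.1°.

47.8°

The section is 70° from the strike.
tan δ = tan α / sin β = tan 46° / sin 70° = 1.0355 / 0.9397 = 1.1020
δ = arctan(1.1020) = 47.78°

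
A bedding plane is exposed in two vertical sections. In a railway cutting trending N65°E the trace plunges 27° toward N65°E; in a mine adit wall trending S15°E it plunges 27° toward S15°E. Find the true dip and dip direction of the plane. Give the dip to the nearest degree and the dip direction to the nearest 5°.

true dip 38°, dip direction 115°

The two traces are lines in the plane: v₁ = (sin 65°·cos 27°, cos 65°·cos 27°, −sin 27°), v₂ = (sin 165°·cos 27°, cos 165°·cos 27°, −sin 27°).
n = v₁ × v₂ = (0.562, -0.262, 0.782) (taken with n_z > 0).
Dip δ = arctan(|n_h|/n_z) = arctan(0.620/0.782) = 38.4°.
Dip direction = atan2(0.562, -0.262) = 115° (azimuth of n's horizontal projection).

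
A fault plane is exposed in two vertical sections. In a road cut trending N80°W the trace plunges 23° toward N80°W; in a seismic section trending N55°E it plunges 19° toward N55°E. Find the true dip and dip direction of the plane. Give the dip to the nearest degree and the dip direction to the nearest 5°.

Each apparent-dip line lies in the plane. As unit vectors (x east, y north, z up), v₁ plunges 23°→N80°W and v₂ plunges 19°→N55°E.
The plane normal is n = v₁ × v₂ ∝ (-0.160, 0.598, 0.615).
True dip = arccos(n_z / |n|) = arccos(0.7052) = 45.2°.
Dip direction = azimuth of (n_x, n_y) = atan2(-0.160, 0.598) = 345°.

true dip 45°, dip direction 345°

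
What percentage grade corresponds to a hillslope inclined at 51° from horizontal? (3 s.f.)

grade % = 100 × tan 51° = 100 × 1.2349

123%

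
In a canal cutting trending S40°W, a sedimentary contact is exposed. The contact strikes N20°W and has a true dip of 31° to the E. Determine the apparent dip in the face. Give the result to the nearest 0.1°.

The strike is N20°W and the section trends S40°W; the acute angle between them is β = 60°.
tan(apparent dip) = tan 31° · sin 60° = 0.5204
α = arctan(0.5204) = 27.49°

27.5°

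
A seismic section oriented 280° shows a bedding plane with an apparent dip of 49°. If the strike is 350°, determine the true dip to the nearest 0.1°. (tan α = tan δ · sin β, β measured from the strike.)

50.8°

The section is 70° from the strike.
tan δ = tan α / sin β = tan 49° / sin 70° = 1.1504 / 0.9397 = 1.2242
δ = arctan(1.2242) = 50.76°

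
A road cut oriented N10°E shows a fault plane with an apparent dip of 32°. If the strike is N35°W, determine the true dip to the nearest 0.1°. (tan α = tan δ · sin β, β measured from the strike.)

41.5°

β = acute angle between strike N35°W and section N10°E = 45°.
tan(true dip) = tan 32° / sin 45° = 0.8837
δ = arctan(0.8837) = 41.47°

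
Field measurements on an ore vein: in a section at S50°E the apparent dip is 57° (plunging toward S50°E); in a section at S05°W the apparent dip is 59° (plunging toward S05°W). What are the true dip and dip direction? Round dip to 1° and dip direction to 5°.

Each apparent-dip line lies in the plane. As unit vectors (x east, y north, z up), v₁ plunges 57°→S50°E and v₂ plunges 59°→S05°W.
Cross product v₁ × v₂ gives the pole to the plane: n ∝ (0.130, -0.395, 0.230).
Dip δ = arctan(|n_h|/n_z) = arctan(0.416/0.230) = 61.1°.
The horizontal component of n points toward azimuth atan2(n_x, n_y) = 162°, the dip direction.

true dip 61°, dip direction 160°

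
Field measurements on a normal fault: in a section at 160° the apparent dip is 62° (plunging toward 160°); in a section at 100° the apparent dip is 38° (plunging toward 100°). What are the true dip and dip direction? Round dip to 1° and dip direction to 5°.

true dip 62°, dip direction 165°

Each apparent-dip line lies in the plane. As unit vectors (x east, y north, z up), v₁ plunges 62°→160° and v₂ plunges 38°→100°.
n = v₁ × v₂ = (0.151, -0.586, 0.320) (taken with n_z > 0).
tan δ = √(n_x²+n_y²)/n_z = 0.605/0.320, so δ = 62.1°.
Dip direction = azimuth of (n_x, n_y) = atan2(0.151, -0.586) = 166°.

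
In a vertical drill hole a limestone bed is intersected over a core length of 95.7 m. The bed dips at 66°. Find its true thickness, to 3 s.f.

True thickness t = h · cos(dip) = 95.7 × cos 66°
t = 95.7 × 0.4067 = 38.925 m

38.9 m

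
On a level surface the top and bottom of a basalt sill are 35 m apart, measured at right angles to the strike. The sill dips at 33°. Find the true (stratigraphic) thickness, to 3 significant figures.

19.1 m

True thickness t = w · sin(dip) = 35 × sin 33°
t = 35 × 0.5446 = 19.062 m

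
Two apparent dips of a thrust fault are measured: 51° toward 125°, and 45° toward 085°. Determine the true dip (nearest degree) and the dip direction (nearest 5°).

true dip 51°, dip direction 120°

Each apparent-dip line lies in the plane. As unit vectors (x east, y north, z up), v₁ plunges 51°→125° and v₂ plunges 45°→085°.
n = v₁ × v₂ = (0.303, -0.183, 0.286) (taken with n_z > 0).
tan δ = √(n_x²+n_y²)/n_z = 0.354/0.286, so δ = 51.1°.
The horizontal component of n points toward azimuth atan2(n_x, n_y) = 121°, the dip direction.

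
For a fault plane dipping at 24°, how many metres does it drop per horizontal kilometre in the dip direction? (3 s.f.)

drop per km = 1000 × tan 24° = 1000 × 0.4452

445 m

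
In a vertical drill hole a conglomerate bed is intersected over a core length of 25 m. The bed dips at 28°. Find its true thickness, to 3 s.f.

True thickness t = h · cos(dip) = 25 × cos 28°
t = 25 × 0.8829 = 22.074 m

22.1 m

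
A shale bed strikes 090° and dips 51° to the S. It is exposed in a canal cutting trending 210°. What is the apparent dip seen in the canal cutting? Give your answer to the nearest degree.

47°

The section lies 60° from the strike.
tan α = tan 51° × sin 60° = 1.2349 × 0.8660 = 1.0695
α = arctan(1.0695) = 46.92°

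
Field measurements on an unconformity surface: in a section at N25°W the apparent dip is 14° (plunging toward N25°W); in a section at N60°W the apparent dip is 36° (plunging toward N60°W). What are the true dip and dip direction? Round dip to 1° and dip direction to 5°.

Represent each trace as a vector plunging at its apparent dip toward its trend (east-north-up frame): v₁ = (-0.410, 0.879, -0.242), v₂ = (-0.701, 0.405, -0.588).
The plane normal is n = v₁ × v₂ ∝ (-0.419, -0.072, 0.450).
True dip = arccos(n_z / |n|) = arccos(0.7271) = 43.4°.
The horizontal component of n points toward azimuth atan2(n_x, n_y) = 260°, the dip direction.

true dip 43°, dip direction 260°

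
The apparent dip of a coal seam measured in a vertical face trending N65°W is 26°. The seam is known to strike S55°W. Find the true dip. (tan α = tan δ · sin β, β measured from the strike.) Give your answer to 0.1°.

β = acute angle between strike S55°W and section N65°W = 60°.
tan(true dip) = tan 26° / sin 60° = 0.5632
true dip = arctan 0.5632 = 29.39°

29.4°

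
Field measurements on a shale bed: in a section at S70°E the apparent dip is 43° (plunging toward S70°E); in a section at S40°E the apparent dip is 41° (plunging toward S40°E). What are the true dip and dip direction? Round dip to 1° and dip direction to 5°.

Each apparent-dip line lies in the plane. As unit vectors (x east, y north, z up), v₁ plunges 43°→S70°E and v₂ plunges 41°→S40°E.
n = v₁ × v₂ = (0.230, -0.120, 0.276) (taken with n_z > 0).
True dip = arccos(n_z / |n|) = arccos(0.7284) = 43.2°.
The horizontal component of n points toward azimuth atan2(n_x, n_y) = 118°, the dip direction.

true dip 43°, dip direction 120°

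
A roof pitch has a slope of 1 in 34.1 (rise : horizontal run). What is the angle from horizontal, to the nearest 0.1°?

tan θ = 1/34.1 = 0.0293
θ = arctan(0.0293) = 1.68°

1.7°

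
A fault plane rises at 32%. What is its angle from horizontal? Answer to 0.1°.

tan θ = 32/100 = 0.3200
θ = arctan(0.3200) = 17.74°

17.7°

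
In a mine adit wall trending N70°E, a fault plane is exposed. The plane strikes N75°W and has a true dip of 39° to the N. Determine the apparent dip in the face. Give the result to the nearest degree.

The strike is N75°W and the section trends N70°E; the acute angle between them is β = 35°.
tan(apparent dip) = tan 39° · sin 35° = 0.4645
apparent dip = arctan 0.4645 = 24.91°

25°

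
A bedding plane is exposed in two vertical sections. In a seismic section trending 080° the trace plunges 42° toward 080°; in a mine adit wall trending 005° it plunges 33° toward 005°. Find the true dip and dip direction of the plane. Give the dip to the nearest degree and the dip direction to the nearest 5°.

The two traces are lines in the plane: v₁ = (sin 80°·cos 42°, cos 80°·cos 42°, −sin 42°), v₂ = (sin 5°·cos 33°, cos 5°·cos 33°, −sin 33°).
Cross product v₁ × v₂ gives the pole to the plane: n ∝ (0.489, 0.350, 0.602).
True dip = arccos(n_z / |n|) = arccos(0.7077) = 45.0°.
The horizontal component of n points toward azimuth atan2(n_x, n_y) = 54°, the dip direction.

true dip 45°, dip direction 055°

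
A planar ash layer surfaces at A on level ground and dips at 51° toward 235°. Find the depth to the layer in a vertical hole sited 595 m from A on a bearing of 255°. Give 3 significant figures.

690 m

The hole lies 20° from the dip direction, so the down-dip offset is 595 × cos 20° = 559.12 m.
Depth = down-dip offset × tan(dip) = 559.12 × tan 51° = 559.12 × 1.2349
Depth = 690.45 m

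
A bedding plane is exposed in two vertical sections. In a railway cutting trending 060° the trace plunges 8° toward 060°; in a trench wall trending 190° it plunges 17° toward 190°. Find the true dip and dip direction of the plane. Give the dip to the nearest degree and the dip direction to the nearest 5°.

Each apparent-dip line lies in the plane. As unit vectors (x east, y north, z up), v₁ plunges 8°→060° and v₂ plunges 17°→190°.
The plane normal is n = v₁ × v₂ ∝ (0.276, -0.274, 0.725).
tan δ = √(n_x²+n_y²)/n_z = 0.389/0.725, so δ = 28.2°.
Dip direction = azimuth of (n_x, n_y) = atan2(0.276, -0.274) = 135°.

true dip 28°, dip direction 135°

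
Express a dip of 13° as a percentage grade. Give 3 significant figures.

grade % = 100 × tan 13° = 100 × 0.2309

23.1%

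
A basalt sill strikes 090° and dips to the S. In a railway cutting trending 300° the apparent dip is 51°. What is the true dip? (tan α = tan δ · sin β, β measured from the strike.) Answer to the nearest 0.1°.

68.0°

β = acute angle between strike 090° and section 300° = 30°.
tan δ = tan α / sin β = tan 51° / sin 30° = 1.2349 / 0.5000 = 2.4698
δ = arctan(2.4698) = 67.96°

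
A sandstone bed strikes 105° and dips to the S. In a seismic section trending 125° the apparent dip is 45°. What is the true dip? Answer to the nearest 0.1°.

71.1°

β = acute angle between strike 105° and section 125° = 20°.
tan δ = tan α / sin β = tan 45° / sin 20° = 1.0000 / 0.3420 = 2.9238
true dip = arctan 2.9238 = 71.12°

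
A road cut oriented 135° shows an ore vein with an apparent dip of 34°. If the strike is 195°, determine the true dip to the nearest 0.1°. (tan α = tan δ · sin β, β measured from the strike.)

β = acute angle between strike 195° and section 135° = 60°.
tan(true dip) = tan 34° / sin 60° = 0.7789
true dip = arctan 0.7789 = 37.91°

37.9°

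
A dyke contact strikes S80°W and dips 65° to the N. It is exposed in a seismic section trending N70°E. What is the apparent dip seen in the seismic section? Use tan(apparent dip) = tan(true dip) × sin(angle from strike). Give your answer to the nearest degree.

The section lies 10° from the strike.
tan(apparent dip) = tan 65° · sin 10° = 0.3724
apparent dip = arctan 0.3724 = 20.42°

20°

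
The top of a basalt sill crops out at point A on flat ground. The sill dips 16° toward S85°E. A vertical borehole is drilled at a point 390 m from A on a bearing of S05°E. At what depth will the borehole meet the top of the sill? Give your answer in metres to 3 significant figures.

19.4 m

The hole lies 80° from the dip direction, so the down-dip offset is 390 × cos 80° = 67.72 m.
Depth = down-dip offset × tan(dip) = 67.72 × tan 16° = 67.72 × 0.2867
Depth = 19.42 m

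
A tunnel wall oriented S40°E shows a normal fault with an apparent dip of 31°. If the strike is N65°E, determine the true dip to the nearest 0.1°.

The section is 75° from the strike.
tan δ = tan α / sin β = tan 31° / sin 75° = 0.6009 / 0.9659 = 0.6221
true dip = arctan 0.6221 = 31.88°

31.9°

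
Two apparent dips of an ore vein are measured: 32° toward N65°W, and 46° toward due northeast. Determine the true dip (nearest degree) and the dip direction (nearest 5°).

Each apparent-dip line lies in the plane. As unit vectors (x east, y north, z up), v₁ plunges 32°→N65°W and v₂ plunges 46°→due northeast.
n = v₁ × v₂ = (-0.002, 0.813, 0.554) (taken with n_z > 0).
Dip δ = arctan(|n_h|/n_z) = arctan(0.813/0.554) = 55.8°.
The horizontal component of n points toward azimuth atan2(n_x, n_y) = 360°, the dip direction.

true dip 56°, dip direction 000°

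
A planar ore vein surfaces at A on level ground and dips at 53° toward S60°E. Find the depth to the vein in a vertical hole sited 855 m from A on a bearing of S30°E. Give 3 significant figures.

The hole lies 30° from the dip direction, so the down-dip offset is 855 × cos 30° = 740.45 m.
Depth = down-dip offset × tan(dip) = 740.45 × tan 53° = 740.45 × 1.3270
Depth = 982.61 m

983 m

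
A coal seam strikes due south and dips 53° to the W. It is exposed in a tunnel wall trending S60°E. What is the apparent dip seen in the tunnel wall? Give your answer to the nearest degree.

The section lies 60° from the strike.
tan α = tan 53° × sin 60° = 1.3270 × 0.8660 = 1.1493
apparent dip = arctan 1.1493 = 48.97°

49°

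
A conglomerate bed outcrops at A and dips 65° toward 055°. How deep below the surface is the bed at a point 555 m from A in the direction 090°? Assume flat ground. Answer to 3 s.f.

The hole lies 35° from the dip direction, so the down-dip offset is 555 × cos 35° = 454.63 m.
Depth = down-dip offset × tan(dip) = 454.63 × tan 65° = 454.63 × 2.1445
Depth = 974.96 m

975 m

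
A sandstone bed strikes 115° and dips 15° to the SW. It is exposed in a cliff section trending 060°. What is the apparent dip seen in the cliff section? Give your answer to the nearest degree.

12°

Angle between strike (115°) and section (060°): β = 55°.
tan α = tan 15° × sin 55° = 0.2679 × 0.8192 = 0.2195
α = arctan(0.2195) = 12.38°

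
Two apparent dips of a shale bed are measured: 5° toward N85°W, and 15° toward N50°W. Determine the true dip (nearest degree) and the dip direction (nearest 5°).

Each apparent-dip line lies in the plane. As unit vectors (x east, y north, z up), v₁ plunges 5°→N85°W and v₂ plunges 15°→N50°W.
n = v₁ × v₂ = (-0.032, 0.192, 0.552) (taken with n_z > 0).
tan δ = √(n_x²+n_y²)/n_z = 0.195/0.552, so δ = 19.5°.
The horizontal component of n points toward azimuth atan2(n_x, n_y) = 351°, the dip direction.

true dip 19°, dip direction 350°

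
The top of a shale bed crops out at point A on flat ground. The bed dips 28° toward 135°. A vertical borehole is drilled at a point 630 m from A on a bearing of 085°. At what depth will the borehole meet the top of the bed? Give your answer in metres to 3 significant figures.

The hole lies 50° from the dip direction, so the down-dip offset is 630 × cos 50° = 404.96 m.
Depth = down-dip offset × tan(dip) = 404.96 × tan 28° = 404.96 × 0.5317
Depth = 215.32 m

215 m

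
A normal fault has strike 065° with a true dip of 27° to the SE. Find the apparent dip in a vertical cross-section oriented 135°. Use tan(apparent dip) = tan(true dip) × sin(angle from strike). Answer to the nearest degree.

The strike is 065° and the section trends 135°; the acute angle between them is β = 70°.
tan α = tan 27° × sin 70° = 0.5095 × 0.9397 = 0.4788
apparent dip = arctan 0.4788 = 25.58°

26°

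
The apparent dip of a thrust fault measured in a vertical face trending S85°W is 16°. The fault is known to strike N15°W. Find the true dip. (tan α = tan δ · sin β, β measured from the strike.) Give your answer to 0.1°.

16.2°

The section is 80° from the strike.
tan δ = tan α / sin β = tan 16° / sin 80° = 0.2867 / 0.9848 = 0.2912
true dip = arctan 0.2912 = 16.23°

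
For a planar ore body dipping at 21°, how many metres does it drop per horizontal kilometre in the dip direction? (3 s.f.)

drop per km = 1000 × tan 21° = 1000 × 0.3839

384 m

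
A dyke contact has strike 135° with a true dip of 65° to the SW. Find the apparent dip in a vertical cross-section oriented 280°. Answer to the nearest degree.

51°

Angle between strike (135°) and section (280°): β = 35°.
tan α = tan 65° × sin 35° = 2.1445 × 0.5736 = 1.2300
α = arctan(1.2300) = 50.89°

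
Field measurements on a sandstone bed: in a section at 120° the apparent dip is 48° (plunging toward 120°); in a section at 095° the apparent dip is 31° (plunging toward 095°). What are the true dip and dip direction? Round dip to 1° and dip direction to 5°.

true dip 56°, dip direction 160°

Each apparent-dip line lies in the plane. As unit vectors (x east, y north, z up), v₁ plunges 48°→120° and v₂ plunges 31°→095°.
The plane normal is n = v₁ × v₂ ∝ (0.117, -0.336, 0.242).
Dip δ = arctan(|n_h|/n_z) = arctan(0.356/0.242) = 55.7°.
Dip direction = azimuth of (n_x, n_y) = atan2(0.117, -0.336) = 161°.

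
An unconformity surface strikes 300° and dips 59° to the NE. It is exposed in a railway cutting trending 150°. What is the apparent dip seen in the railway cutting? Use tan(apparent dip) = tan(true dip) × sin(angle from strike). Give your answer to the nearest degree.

40°

Angle between strike (300°) and section (150°): β = 30°.
tan(apparent dip) = tan 59° · sin 30° = 0.8321
apparent dip = arctan 0.8321 = 39.77°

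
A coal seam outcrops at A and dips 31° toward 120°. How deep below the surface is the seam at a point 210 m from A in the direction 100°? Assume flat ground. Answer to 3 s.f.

119 m

The hole lies 20° from the dip direction, so the down-dip offset is 210 × cos 20° = 197.34 m.
Depth = down-dip offset × tan(dip) = 197.34 × tan 31° = 197.34 × 0.6009
Depth = 118.57 m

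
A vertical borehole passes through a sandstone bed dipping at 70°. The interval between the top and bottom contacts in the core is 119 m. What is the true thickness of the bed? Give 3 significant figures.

True thickness t = h · cos(dip) = 119 × cos 70°
t = 119 × 0.3420 = 40.700 m

40.7 m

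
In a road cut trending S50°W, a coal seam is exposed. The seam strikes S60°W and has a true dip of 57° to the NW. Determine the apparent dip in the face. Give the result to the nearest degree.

15°

The section lies 10° from the strike.
tan(apparent dip) = tan 57° · sin 10° = 0.2674
apparent dip = arctan 0.2674 = 14.97°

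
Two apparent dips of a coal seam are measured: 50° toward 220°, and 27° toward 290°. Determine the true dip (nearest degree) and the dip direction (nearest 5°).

Represent each trace as a vector plunging at its apparent dip toward its trend (east-north-up frame): v₁ = (-0.413, -0.492, -0.766), v₂ = (-0.837, 0.305, -0.454).
n = v₁ × v₂ = (-0.457, -0.454, 0.538) (taken with n_z > 0).
Dip δ = arctan(|n_h|/n_z) = arctan(0.644/0.538) = 50.1°.
Dip direction = atan2(-0.457, -0.454) = 225° (azimuth of n's horizontal projection).

true dip 50°, dip direction 225°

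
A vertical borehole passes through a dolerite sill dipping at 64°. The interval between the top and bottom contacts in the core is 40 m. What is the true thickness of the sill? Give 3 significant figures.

17.5 m

True thickness t = h · cos(dip) = 40 × cos 64°
t = 40 × 0.4384 = 17.535 m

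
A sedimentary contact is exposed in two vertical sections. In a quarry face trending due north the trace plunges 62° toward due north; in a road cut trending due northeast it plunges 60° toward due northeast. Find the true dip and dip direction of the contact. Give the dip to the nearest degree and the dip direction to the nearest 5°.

true dip 63°, dip direction 015°

The two traces are lines in the plane: v₁ = (sin 0°·cos 62°, cos 0°·cos 62°, −sin 62°), v₂ = (sin 45°·cos 60°, cos 45°·cos 60°, −sin 60°).
The plane normal is n = v₁ × v₂ ∝ (0.094, 0.312, 0.166).
Dip δ = arctan(|n_h|/n_z) = arctan(0.326/0.166) = 63.0°.
Dip direction = atan2(0.094, 0.312) = 17° (azimuth of n's horizontal projection).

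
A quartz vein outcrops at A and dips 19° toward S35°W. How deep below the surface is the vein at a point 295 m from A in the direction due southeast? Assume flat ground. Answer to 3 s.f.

The hole lies 80° from the dip direction, so the down-dip offset is 295 × cos 80° = 51.23 m.
Depth = down-dip offset × tan(dip) = 51.23 × tan 19° = 51.23 × 0.3443
Depth = 17.64 m

17.6 m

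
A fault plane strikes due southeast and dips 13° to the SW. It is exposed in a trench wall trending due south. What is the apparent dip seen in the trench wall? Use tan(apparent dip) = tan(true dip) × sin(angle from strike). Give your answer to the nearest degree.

9°

The strike is due southeast and the section trends due south; the acute angle between them is β = 45°.
tan(apparent dip) = tan 13° · sin 45° = 0.1632
α = arctan(0.1632) = 9.27°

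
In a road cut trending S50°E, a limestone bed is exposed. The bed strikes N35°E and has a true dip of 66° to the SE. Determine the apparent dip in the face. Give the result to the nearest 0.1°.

The strike is N35°E and the section trends S50°E; the acute angle between them is β = 85°.
tan(apparent dip) = tan 66° · sin 85° = 2.2375
α = arctan(2.2375) = 65.92°

65.9°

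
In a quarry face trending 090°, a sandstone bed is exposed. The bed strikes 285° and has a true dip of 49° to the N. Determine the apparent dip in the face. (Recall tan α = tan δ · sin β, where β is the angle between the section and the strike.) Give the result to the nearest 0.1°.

16.6°

The strike is 285° and the section trends 090°; the acute angle between them is β = 15°.
tan α = tan 49° × sin 15° = 1.1504 × 0.2588 = 0.2977
α = arctan(0.2977) = 16.58°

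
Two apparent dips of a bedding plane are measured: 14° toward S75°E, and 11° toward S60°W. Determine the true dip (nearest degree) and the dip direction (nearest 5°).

The two traces are lines in the plane: v₁ = (sin 105°·cos 14°, cos 105°·cos 14°, −sin 14°), v₂ = (sin 240°·cos 11°, cos 240°·cos 11°, −sin 11°).
Cross product v₁ × v₂ gives the pole to the plane: n ∝ (0.071, -0.384, 0.673).
tan δ = √(n_x²+n_y²)/n_z = 0.391/0.673, so δ = 30.1°.
Dip direction = atan2(0.071, -0.384) = 170° (azimuth of n's horizontal projection).

true dip 30°, dip direction 170°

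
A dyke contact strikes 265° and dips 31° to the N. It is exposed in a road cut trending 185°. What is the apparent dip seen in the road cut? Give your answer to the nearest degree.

The section lies 80° from the strike.
tan α = tan 31° × sin 80° = 0.6009 × 0.9848 = 0.5917
α = arctan(0.5917) = 30.61°

31°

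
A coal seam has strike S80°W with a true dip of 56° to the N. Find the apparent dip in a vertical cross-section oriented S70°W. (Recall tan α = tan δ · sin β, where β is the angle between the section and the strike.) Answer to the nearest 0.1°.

14.4°

The strike is S80°W and the section trends S70°W; the acute angle between them is β = 10°.
tan α = tan 56° × sin 10° = 1.4826 × 0.1736 = 0.2574
apparent dip = arctan 0.2574 = 14.44°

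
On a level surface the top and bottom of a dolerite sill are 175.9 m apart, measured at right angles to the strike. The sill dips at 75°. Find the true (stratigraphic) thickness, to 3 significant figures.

170 m

True thickness t = w · sin(dip) = 175.9 × sin 75°
t = 175.9 × 0.9659 = 169.906 m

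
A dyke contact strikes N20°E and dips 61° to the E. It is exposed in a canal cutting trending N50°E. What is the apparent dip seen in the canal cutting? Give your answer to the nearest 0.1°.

The strike is N20°E and the section trends N50°E; the acute angle between them is β = 30°.
tan(apparent dip) = tan 61° · sin 30° = 0.9020
α = arctan(0.9020) = 42.05°

42.1°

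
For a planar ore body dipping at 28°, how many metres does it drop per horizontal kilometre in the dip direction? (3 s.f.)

532 m

drop per km = 1000 × tan 28° = 1000 × 0.5317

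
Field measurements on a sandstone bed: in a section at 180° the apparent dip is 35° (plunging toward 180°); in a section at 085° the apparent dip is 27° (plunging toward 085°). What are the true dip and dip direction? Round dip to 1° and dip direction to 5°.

true dip 42°, dip direction 140°

Each apparent-dip line lies in the plane. As unit vectors (x east, y north, z up), v₁ plunges 35°→180° and v₂ plunges 27°→085°.
Cross product v₁ × v₂ gives the pole to the plane: n ∝ (0.416, -0.509, 0.727).
Dip δ = arctan(|n_h|/n_z) = arctan(0.658/0.727) = 42.1°.
Dip direction = azimuth of (n_x, n_y) = atan2(0.416, -0.509) = 141°.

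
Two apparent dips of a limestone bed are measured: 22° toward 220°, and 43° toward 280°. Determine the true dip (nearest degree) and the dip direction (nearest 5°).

Represent each trace as a vector plunging at its apparent dip toward its trend (east-north-up frame): v₁ = (-0.596, -0.710, -0.375), v₂ = (-0.720, 0.127, -0.682).
n = v₁ × v₂ = (-0.532, 0.137, 0.587) (taken with n_z > 0).
Dip δ = arctan(|n_h|/n_z) = arctan(0.549/0.587) = 43.1°.
Dip direction = atan2(-0.532, 0.137) = 284° (azimuth of n's horizontal projection).

true dip 43°, dip direction 285°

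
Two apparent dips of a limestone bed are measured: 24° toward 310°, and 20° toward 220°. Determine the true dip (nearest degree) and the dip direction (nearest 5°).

Represent each trace as a vector plunging at its apparent dip toward its trend (east-north-up frame): v₁ = (-0.700, 0.587, -0.407), v₂ = (-0.604, -0.720, -0.342).
n = v₁ × v₂ = (-0.494, 0.006, 0.858) (taken with n_z > 0).
Dip δ = arctan(|n_h|/n_z) = arctan(0.494/0.858) = 29.9°.
Dip direction = atan2(-0.494, 0.006) = 271° (azimuth of n's horizontal projection).

true dip 30°, dip direction 270°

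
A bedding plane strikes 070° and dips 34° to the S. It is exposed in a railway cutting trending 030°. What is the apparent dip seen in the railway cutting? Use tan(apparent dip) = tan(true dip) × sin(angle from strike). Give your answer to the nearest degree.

23°

Angle between strike (070°) and section (030°): β = 40°.
tan α = tan 34° × sin 40° = 0.6745 × 0.6428 = 0.4336
apparent dip = arctan 0.4336 = 23.44°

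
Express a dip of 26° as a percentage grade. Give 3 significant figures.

48.8%

grade % = 100 × tan 26° = 100 × 0.4877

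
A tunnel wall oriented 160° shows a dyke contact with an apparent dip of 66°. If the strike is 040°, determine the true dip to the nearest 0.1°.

68.9°

β = acute angle between strike 040° and section 160° = 60°.
tan δ = tan α / sin β = tan 66° / sin 60° = 2.2460 / 0.8660 = 2.5935
true dip = arctan 2.5935 = 68.91°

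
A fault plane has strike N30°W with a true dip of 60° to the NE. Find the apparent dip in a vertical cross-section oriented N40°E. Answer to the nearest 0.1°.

The strike is N30°W and the section trends N40°E; the acute angle between them is β = 70°.
tan(apparent dip) = tan 60° · sin 70° = 1.6276
apparent dip = arctan 1.6276 = 58.43°

58.4°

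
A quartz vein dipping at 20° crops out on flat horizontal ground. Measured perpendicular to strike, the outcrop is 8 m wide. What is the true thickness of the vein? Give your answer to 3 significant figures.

2.74 m

True thickness t = w · sin(dip) = 8 × sin 20°
t = 8 × 0.3420 = 2.736 m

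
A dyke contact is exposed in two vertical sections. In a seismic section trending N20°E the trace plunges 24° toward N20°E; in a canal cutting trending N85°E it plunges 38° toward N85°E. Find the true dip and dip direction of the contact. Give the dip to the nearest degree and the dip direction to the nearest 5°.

true dip 38°, dip direction 075°

The two traces are lines in the plane: v₁ = (sin 20°·cos 24°, cos 20°·cos 24°, −sin 24°), v₂ = (sin 85°·cos 38°, cos 85°·cos 38°, −sin 38°).
The plane normal is n = v₁ × v₂ ∝ (0.501, 0.127, 0.652).
True dip = arccos(n_z / |n|) = arccos(0.7841) = 38.4°.
Dip direction = azimuth of (n_x, n_y) = atan2(0.501, 0.127) = 76°.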